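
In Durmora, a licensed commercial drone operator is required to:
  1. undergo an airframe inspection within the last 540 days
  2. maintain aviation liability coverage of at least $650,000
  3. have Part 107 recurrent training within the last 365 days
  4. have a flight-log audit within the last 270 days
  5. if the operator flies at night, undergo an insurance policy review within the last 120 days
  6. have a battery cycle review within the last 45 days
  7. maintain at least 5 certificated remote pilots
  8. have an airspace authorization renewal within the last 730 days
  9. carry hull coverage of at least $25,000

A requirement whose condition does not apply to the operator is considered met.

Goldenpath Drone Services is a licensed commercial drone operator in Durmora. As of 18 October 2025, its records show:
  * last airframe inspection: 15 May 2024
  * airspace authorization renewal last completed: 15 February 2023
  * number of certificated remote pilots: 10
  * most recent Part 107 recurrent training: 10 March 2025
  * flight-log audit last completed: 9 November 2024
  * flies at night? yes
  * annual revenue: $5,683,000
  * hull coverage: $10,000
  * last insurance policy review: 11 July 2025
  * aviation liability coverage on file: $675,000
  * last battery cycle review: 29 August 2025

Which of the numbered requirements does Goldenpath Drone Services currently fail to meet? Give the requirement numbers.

4, 6, 8, 9

1. airframe inspection 521 days ago vs limit 540 → met
2. aviation liability coverage $675,000 ≥ $650,000 → met
3. Part 107 recurrent training 222 days ago vs limit 365 → met
4. flight-log audit 343 days ago vs limit 270 → not met
5. condition 'flies at night' holds; insurance policy review 99 days ago vs limit 120 → met
6. battery cycle review 50 days ago vs limit 45 → not met
7. certificated remote pilots 10 ≥ 5 → met
8. airspace authorization renewal 976 days ago vs limit 730 → not met
9. hull coverage $10,000 < $25,000 → not met
Not met: 4, 6, 8, 9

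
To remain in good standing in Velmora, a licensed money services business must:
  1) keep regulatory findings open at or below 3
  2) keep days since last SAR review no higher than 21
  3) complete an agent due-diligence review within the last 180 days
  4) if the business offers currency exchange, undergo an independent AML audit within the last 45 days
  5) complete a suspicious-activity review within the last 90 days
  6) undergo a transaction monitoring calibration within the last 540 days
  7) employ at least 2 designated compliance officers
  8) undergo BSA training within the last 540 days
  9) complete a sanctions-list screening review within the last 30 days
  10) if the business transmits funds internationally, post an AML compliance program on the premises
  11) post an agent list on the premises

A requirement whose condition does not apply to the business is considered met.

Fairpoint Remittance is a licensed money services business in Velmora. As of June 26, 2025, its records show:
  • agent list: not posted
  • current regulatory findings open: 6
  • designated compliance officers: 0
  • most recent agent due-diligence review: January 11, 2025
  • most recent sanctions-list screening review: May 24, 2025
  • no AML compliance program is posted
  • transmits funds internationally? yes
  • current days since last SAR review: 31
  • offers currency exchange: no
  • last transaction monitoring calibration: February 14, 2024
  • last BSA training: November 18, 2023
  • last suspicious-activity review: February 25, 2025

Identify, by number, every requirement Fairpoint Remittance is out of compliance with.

1, 2, 5, 7, 8, 9, 10, 11

1. regulatory findings open 6 > 3 → not met
2. days since last SAR review 31 > 21 → not met
3. agent due-diligence review 166 days ago vs limit 180 → met
4. condition 'offers currency exchange' does not hold → requirement n/a → met
5. suspicious-activity review 121 days ago vs limit 90 → not met
6. transaction monitoring calibration 498 days ago vs limit 540 → met
7. designated compliance officers 0 < 2 → not met
8. BSA training 586 days ago vs limit 540 → not met
9. sanctions-list screening review 33 days ago vs limit 30 → not met
10. condition 'transmits funds internationally' holds; AML compliance program absent → not met
11. agent list absent → not met
Not met: 1, 2, 5, 7, 8, 9, 10, 11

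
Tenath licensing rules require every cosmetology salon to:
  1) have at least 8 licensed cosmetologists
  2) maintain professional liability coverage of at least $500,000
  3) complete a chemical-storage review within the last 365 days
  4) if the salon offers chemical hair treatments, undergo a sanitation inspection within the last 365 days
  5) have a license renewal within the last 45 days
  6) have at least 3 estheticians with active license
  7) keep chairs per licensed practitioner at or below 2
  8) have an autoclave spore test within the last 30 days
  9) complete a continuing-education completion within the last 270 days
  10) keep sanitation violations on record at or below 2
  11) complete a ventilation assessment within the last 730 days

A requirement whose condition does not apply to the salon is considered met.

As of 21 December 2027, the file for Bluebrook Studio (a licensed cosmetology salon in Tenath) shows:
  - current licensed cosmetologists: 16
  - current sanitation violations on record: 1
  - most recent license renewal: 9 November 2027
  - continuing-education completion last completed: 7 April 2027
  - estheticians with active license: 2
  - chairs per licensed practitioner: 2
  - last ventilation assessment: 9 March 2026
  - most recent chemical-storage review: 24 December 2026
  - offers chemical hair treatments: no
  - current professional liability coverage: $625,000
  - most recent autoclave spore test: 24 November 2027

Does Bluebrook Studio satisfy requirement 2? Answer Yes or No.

Yes

2. professional liability coverage $625,000 ≥ $500,000 → met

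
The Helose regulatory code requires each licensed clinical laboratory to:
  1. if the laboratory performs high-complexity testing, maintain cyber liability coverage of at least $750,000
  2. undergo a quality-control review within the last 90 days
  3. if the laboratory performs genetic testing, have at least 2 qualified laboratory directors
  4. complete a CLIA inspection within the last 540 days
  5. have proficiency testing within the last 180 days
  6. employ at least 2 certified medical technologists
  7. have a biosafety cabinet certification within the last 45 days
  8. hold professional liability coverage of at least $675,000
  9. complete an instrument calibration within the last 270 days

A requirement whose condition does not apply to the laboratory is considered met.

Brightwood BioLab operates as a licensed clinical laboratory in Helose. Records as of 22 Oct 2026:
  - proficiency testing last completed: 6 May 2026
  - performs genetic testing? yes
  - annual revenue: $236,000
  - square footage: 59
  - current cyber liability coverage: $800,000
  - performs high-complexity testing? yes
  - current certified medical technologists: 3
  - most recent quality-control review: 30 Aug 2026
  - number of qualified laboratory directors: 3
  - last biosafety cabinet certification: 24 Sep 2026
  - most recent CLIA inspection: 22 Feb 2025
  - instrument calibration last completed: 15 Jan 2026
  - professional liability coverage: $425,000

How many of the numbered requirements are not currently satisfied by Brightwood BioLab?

3

1. condition 'performs high-complexity testing' holds; cyber liability coverage $800,000 ≥ $750,000 → met
2. quality-control review 53 days ago vs limit 90 → met
3. condition 'performs genetic testing' holds; qualified laboratory directors 3 ≥ 2 → met
4. CLIA inspection 607 days ago vs limit 540 → not met
5. proficiency testing 169 days ago vs limit 180 → met
6. certified medical technologists 3 ≥ 2 → met
7. biosafety cabinet certification 28 days ago vs limit 45 → met
8. professional liability coverage $425,000 < $675,000 → not met
9. instrument calibration 280 days ago vs limit 270 → not met
Not met: 3 of 9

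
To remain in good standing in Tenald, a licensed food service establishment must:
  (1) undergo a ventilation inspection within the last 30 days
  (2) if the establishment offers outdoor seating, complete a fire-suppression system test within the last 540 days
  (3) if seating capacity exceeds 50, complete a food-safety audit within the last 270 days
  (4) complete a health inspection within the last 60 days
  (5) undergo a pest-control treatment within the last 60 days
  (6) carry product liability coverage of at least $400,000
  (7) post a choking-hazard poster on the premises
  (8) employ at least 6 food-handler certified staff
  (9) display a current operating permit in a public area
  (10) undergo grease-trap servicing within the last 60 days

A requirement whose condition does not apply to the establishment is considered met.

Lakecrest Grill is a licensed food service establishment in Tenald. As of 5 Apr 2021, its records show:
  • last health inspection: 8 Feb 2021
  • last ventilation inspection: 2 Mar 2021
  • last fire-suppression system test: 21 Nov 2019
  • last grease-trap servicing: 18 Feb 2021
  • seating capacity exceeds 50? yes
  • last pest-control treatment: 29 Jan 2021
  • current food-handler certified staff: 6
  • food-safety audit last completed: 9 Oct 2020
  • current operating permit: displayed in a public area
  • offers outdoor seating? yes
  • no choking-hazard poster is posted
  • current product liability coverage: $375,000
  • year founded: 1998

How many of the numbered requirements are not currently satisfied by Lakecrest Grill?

4

1. ventilation inspection 34 days ago vs limit 30 → not met
2. condition 'offers outdoor seating' holds; fire-suppression system test 501 days ago vs limit 540 → met
3. condition 'seating capacity exceeds 50' holds; food-safety audit 178 days ago vs limit 270 → met
4. health inspection 56 days ago vs limit 60 → met
5. pest-control treatment 66 days ago vs limit 60 → not met
6. product liability coverage $375,000 < $400,000 → not met
7. choking-hazard poster absent → not met
8. food-handler certified staff 6 ≥ 6 → met
9. current operating permit present → met
10. grease-trap servicing 46 days ago vs limit 60 → met
Not met: 4 of 10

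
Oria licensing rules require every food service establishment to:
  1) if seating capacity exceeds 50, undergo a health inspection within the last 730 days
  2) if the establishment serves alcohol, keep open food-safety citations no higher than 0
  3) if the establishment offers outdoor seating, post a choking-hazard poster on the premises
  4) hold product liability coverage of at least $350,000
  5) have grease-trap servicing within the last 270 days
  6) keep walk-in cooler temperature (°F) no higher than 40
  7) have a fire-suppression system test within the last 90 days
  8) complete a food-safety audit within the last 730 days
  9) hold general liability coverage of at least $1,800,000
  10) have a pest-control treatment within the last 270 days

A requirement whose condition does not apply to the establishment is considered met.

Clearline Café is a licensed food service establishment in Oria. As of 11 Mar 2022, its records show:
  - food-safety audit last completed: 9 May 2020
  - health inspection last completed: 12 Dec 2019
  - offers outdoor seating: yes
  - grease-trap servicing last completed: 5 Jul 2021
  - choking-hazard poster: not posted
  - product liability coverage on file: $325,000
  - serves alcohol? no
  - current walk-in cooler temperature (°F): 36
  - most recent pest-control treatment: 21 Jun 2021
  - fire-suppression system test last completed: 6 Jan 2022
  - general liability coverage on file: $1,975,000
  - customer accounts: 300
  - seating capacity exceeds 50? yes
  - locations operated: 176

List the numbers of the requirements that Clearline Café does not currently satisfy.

1. condition 'seating capacity exceeds 50' holds; health inspection 820 days ago vs limit 730 → not met
2. condition 'serves alcohol' does not hold → requirement n/a → met
3. condition 'offers outdoor seating' holds; choking-hazard poster absent → not met
4. product liability coverage $325,000 < $350,000 → not met
5. grease-trap servicing 249 days ago vs limit 270 → met
6. walk-in cooler temperature (°F) 36 ≤ 40 → met
7. fire-suppression system test 64 days ago vs limit 90 → met
8. food-safety audit 671 days ago vs limit 730 → met
9. general liability coverage $1,975,000 ≥ $1,800,000 → met
10. pest-control treatment 263 days ago vs limit 270 → met
Not met: 1, 3, 4

1, 3, 4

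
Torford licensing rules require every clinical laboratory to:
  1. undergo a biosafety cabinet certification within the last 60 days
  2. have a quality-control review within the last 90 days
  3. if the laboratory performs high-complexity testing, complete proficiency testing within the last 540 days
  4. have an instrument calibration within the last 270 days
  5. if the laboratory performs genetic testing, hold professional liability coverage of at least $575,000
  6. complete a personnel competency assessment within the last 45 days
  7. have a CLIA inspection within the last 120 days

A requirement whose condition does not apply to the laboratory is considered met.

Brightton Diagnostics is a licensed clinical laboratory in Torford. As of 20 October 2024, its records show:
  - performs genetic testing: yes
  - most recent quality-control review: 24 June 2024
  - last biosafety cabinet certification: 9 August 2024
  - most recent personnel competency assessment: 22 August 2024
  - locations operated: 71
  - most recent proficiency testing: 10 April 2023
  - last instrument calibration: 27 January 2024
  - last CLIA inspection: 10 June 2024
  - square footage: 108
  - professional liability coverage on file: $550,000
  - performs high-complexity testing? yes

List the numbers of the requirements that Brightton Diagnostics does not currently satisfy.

1, 2, 3, 5, 6, 7

1. biosafety cabinet certification 72 days ago vs limit 60 → not met
2. quality-control review 118 days ago vs limit 90 → not met
3. condition 'performs high-complexity testing' holds; proficiency testing 559 days ago vs limit 540 → not met
4. instrument calibration 267 days ago vs limit 270 → met
5. condition 'performs genetic testing' holds; professional liability coverage $550,000 < $575,000 → not met
6. personnel competency assessment 59 days ago vs limit 45 → not met
7. CLIA inspection 132 days ago vs limit 120 → not met
Not met: 1, 2, 3, 5, 6, 7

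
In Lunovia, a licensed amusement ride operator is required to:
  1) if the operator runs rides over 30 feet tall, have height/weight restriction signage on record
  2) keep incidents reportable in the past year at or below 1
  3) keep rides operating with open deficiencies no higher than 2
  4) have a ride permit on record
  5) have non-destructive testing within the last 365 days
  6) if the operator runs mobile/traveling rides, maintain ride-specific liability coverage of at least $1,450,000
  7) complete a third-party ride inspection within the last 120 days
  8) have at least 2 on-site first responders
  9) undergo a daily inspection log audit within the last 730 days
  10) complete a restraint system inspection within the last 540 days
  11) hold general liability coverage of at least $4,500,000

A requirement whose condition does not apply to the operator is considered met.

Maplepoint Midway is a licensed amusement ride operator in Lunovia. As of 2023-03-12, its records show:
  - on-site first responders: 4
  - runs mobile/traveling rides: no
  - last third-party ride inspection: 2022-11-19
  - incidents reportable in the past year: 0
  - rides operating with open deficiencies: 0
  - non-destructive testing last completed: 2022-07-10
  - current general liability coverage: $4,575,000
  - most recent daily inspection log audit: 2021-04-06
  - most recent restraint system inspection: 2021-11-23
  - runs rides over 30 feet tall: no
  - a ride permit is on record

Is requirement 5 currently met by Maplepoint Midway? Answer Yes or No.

5. non-destructive testing 245 days ago vs limit 365 → met

Yes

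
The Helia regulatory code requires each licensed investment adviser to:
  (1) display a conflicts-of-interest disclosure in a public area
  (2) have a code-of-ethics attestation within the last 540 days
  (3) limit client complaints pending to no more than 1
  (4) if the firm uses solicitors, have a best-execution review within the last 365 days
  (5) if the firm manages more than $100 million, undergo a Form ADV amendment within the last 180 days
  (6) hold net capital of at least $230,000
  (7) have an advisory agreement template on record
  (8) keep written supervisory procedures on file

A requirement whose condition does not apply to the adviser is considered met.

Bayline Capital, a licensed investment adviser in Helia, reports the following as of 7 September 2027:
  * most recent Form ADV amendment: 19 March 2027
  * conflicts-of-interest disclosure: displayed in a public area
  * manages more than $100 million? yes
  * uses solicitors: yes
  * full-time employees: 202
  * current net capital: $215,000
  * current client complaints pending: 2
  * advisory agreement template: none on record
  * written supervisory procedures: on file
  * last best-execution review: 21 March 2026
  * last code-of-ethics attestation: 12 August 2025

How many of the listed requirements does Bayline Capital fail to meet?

5

1. conflicts-of-interest disclosure present → met
2. code-of-ethics attestation 756 days ago vs limit 540 → not met
3. client complaints pending 2 > 1 → not met
4. condition 'uses solicitors' holds; best-execution review 535 days ago vs limit 365 → not met
5. condition 'manages more than $100 million' holds; Form ADV amendment 172 days ago vs limit 180 → met
6. net capital $215,000 < $230,000 → not met
7. advisory agreement template absent → not met
8. written supervisory procedures present → met
Not met: 5 of 8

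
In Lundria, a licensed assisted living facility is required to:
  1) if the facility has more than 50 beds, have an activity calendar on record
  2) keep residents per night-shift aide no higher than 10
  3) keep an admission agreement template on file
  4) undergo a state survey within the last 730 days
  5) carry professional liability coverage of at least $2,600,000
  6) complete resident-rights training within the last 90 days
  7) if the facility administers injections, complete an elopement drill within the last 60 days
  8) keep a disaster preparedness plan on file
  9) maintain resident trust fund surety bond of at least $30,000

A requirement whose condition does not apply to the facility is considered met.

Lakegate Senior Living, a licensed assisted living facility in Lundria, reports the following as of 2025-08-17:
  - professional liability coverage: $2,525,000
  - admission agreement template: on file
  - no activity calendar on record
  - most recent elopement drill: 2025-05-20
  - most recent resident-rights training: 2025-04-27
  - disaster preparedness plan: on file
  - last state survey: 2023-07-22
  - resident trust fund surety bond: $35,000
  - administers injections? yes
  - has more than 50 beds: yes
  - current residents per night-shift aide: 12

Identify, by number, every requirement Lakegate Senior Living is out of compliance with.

1. condition 'has more than 50 beds' holds; activity calendar absent → not met
2. residents per night-shift aide 12 > 10 → not met
3. admission agreement template present → met
4. state survey 757 days ago vs limit 730 → not met
5. professional liability coverage $2,525,000 < $2,600,000 → not met
6. resident-rights training 112 days ago vs limit 90 → not met
7. condition 'administers injections' holds; elopement drill 89 days ago vs limit 60 → not met
8. disaster preparedness plan present → met
9. resident trust fund surety bond $35,000 ≥ $30,000 → met
Not met: 1, 2, 4, 5, 6, 7

1, 2, 4, 5, 6, 7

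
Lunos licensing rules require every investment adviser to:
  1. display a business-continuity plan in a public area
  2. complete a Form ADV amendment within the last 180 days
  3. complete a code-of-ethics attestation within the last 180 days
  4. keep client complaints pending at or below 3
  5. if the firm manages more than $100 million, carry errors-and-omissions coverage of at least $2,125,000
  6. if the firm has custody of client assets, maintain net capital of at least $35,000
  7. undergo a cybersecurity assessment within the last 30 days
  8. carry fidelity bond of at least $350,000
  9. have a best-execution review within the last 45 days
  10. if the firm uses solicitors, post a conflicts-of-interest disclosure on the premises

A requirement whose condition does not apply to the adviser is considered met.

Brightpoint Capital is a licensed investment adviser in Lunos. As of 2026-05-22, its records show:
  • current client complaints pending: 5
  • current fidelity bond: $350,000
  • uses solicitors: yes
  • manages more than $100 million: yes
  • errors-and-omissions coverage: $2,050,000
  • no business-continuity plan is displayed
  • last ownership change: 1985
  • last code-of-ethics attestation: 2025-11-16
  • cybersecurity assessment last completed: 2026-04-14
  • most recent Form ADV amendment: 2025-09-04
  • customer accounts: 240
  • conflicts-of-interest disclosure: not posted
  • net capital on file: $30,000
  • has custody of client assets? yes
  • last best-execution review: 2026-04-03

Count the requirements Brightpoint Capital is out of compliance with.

9

1. business-continuity plan absent → not met
2. Form ADV amendment 260 days ago vs limit 180 → not met
3. code-of-ethics attestation 187 days ago vs limit 180 → not met
4. client complaints pending 5 > 3 → not met
5. condition 'manages more than $100 million' holds; errors-and-omissions coverage $2,050,000 < $2,125,000 → not met
6. condition 'has custody of client assets' holds; net capital $30,000 < $35,000 → not met
7. cybersecurity assessment 38 days ago vs limit 30 → not met
8. fidelity bond $350,000 ≥ $350,000 → met
9. best-execution review 49 days ago vs limit 45 → not met
10. condition 'uses solicitors' holds; conflicts-of-interest disclosure absent → not met
Not met: 9 of 10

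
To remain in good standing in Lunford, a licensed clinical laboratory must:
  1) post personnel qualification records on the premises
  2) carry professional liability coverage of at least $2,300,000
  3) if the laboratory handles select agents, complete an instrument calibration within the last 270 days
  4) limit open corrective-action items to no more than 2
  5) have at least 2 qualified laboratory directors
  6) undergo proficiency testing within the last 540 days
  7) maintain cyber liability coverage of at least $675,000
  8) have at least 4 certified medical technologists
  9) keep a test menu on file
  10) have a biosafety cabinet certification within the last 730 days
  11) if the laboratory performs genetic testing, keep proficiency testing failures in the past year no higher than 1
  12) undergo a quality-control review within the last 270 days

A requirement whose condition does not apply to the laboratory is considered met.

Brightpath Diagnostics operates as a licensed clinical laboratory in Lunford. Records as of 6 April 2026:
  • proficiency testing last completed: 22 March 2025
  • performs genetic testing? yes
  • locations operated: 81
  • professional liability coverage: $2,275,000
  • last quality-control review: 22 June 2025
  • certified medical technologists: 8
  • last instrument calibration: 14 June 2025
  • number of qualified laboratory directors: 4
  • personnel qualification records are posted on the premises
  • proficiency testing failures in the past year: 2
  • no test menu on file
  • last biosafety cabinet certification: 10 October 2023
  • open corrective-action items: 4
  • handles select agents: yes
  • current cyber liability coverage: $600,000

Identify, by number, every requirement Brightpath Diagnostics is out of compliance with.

2, 3, 4, 7, 9, 10, 11, 12

1. personnel qualification records present → met
2. professional liability coverage $2,275,000 < $2,300,000 → not met
3. condition 'handles select agents' holds; instrument calibration 296 days ago vs limit 270 → not met
4. open corrective-action items 4 > 2 → not met
5. qualified laboratory directors 4 ≥ 2 → met
6. proficiency testing 380 days ago vs limit 540 → met
7. cyber liability coverage $600,000 < $675,000 → not met
8. certified medical technologists 8 ≥ 4 → met
9. test menu absent → not met
10. biosafety cabinet certification 909 days ago vs limit 730 → not met
11. condition 'performs genetic testing' holds; proficiency testing failures in the past year 2 > 1 → not met
12. quality-control review 288 days ago vs limit 270 → not met
Not met: 2, 3, 4, 7, 9, 10, 11, 12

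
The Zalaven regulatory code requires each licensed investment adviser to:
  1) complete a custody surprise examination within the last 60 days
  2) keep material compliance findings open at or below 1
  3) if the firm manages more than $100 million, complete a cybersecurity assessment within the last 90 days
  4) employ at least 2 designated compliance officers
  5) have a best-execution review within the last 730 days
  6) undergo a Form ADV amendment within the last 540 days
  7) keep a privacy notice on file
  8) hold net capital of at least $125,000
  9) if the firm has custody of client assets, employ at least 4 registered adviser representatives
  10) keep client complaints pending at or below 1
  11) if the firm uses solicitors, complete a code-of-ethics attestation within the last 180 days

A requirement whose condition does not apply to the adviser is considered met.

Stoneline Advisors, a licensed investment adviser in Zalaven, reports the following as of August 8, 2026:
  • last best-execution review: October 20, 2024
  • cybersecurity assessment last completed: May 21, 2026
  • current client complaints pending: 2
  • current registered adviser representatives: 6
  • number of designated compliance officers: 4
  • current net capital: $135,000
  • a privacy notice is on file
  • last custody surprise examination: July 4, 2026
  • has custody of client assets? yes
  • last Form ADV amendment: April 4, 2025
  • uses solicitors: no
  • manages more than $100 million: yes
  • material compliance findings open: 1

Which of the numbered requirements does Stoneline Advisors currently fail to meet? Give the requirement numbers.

10

1. custody surprise examination 35 days ago vs limit 60 → met
2. material compliance findings open 1 ≤ 1 → met
3. condition 'manages more than $100 million' holds; cybersecurity assessment 79 days ago vs limit 90 → met
4. designated compliance officers 4 ≥ 2 → met
5. best-execution review 657 days ago vs limit 730 → met
6. Form ADV amendment 491 days ago vs limit 540 → met
7. privacy notice present → met
8. net capital $135,000 ≥ $125,000 → met
9. condition 'has custody of client assets' holds; registered adviser representatives 6 ≥ 4 → met
10. client complaints pending 2 > 1 → not met
11. condition 'uses solicitors' does not hold → requirement n/a → met
Not met: 10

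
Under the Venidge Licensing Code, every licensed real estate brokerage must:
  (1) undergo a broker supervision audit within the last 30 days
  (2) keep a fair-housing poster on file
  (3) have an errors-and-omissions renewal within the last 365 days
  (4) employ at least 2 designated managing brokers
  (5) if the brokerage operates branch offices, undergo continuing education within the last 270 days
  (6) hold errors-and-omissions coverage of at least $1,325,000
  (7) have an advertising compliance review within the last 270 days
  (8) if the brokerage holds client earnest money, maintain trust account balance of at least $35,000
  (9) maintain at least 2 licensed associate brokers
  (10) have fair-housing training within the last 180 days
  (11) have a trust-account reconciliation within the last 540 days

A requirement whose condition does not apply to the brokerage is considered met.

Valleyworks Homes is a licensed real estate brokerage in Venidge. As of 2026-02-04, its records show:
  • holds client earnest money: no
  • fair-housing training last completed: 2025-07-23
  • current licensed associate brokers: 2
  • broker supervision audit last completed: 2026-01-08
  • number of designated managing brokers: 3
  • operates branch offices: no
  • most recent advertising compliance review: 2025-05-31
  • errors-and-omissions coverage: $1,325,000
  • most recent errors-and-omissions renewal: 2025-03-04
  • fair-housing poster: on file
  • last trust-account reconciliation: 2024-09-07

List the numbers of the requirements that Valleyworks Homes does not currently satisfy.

10

1. broker supervision audit 27 days ago vs limit 30 → met
2. fair-housing poster present → met
3. errors-and-omissions renewal 337 days ago vs limit 365 → met
4. designated managing brokers 3 ≥ 2 → met
5. condition 'operates branch offices' does not hold → requirement n/a → met
6. errors-and-omissions coverage $1,325,000 ≥ $1,325,000 → met
7. advertising compliance review 249 days ago vs limit 270 → met
8. condition 'holds client earnest money' does not hold → requirement n/a → met
9. licensed associate brokers 2 ≥ 2 → met
10. fair-housing training 196 days ago vs limit 180 → not met
11. trust-account reconciliation 515 days ago vs limit 540 → met
Not met: 10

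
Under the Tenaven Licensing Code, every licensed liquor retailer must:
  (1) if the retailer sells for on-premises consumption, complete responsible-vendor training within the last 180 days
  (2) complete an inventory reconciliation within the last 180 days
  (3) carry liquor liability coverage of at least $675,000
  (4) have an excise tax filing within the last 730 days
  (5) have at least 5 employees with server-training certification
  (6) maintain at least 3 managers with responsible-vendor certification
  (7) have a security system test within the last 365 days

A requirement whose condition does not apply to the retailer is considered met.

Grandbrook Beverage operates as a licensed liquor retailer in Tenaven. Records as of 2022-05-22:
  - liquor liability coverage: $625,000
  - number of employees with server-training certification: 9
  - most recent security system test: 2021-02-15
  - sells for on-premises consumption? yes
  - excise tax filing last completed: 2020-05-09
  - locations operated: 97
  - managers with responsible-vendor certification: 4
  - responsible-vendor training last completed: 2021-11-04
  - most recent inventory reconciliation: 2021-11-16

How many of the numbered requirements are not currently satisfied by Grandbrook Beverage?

1. condition 'sells for on-premises consumption' holds; responsible-vendor training 199 days ago vs limit 180 → not met
2. inventory reconciliation 187 days ago vs limit 180 → not met
3. liquor liability coverage $625,000 < $675,000 → not met
4. excise tax filing 743 days ago vs limit 730 → not met
5. employees with server-training certification 9 ≥ 5 → met
6. managers with responsible-vendor certification 4 ≥ 3 → met
7. security system test 461 days ago vs limit 365 → not met
Not met: 5 of 7

5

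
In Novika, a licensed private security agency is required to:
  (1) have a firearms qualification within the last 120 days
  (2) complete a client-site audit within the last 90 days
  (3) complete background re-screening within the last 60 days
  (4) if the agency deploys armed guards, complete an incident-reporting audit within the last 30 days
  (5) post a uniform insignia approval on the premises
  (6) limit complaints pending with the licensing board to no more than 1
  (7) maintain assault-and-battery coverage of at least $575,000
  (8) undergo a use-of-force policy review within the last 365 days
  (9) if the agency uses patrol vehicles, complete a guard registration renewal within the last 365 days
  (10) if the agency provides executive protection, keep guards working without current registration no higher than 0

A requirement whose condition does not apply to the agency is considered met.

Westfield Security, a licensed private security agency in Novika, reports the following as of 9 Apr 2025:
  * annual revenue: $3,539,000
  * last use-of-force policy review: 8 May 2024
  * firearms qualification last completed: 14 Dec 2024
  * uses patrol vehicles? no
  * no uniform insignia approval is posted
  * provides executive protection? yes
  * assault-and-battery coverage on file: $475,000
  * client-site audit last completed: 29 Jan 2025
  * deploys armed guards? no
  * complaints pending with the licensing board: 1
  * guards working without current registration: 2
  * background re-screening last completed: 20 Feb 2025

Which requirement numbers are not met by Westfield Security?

5, 7, 10

1. firearms qualification 116 days ago vs limit 120 → met
2. client-site audit 70 days ago vs limit 90 → met
3. background re-screening 48 days ago vs limit 60 → met
4. condition 'deploys armed guards' does not hold → requirement n/a → met
5. uniform insignia approval absent → not met
6. complaints pending with the licensing board 1 ≤ 1 → met
7. assault-and-battery coverage $475,000 < $575,000 → not met
8. use-of-force policy review 336 days ago vs limit 365 → met
9. condition 'uses patrol vehicles' does not hold → requirement n/a → met
10. condition 'provides executive protection' holds; guards working without current registration 2 > 0 → not met
Not met: 5, 7, 10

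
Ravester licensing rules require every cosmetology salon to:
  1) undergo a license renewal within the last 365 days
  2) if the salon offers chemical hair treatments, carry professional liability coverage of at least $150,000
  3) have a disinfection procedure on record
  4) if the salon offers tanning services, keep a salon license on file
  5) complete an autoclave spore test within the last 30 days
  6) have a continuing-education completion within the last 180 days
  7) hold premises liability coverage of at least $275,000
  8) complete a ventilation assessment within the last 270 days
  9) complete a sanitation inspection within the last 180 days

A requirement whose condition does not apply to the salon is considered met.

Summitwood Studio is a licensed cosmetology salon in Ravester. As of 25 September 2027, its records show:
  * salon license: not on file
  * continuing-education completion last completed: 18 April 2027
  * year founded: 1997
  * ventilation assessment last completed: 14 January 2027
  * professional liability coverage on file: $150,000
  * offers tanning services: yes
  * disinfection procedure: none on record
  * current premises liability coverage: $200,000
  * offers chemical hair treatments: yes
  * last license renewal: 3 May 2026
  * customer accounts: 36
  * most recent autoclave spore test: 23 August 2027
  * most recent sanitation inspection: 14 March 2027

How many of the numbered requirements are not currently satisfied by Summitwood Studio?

6

1. license renewal 510 days ago vs limit 365 → not met
2. condition 'offers chemical hair treatments' holds; professional liability coverage $150,000 ≥ $150,000 → met
3. disinfection procedure absent → not met
4. condition 'offers tanning services' holds; salon license absent → not met
5. autoclave spore test 33 days ago vs limit 30 → not met
6. continuing-education completion 160 days ago vs limit 180 → met
7. premises liability coverage $200,000 < $275,000 → not met
8. ventilation assessment 254 days ago vs limit 270 → met
9. sanitation inspection 195 days ago vs limit 180 → not met
Not met: 6 of 9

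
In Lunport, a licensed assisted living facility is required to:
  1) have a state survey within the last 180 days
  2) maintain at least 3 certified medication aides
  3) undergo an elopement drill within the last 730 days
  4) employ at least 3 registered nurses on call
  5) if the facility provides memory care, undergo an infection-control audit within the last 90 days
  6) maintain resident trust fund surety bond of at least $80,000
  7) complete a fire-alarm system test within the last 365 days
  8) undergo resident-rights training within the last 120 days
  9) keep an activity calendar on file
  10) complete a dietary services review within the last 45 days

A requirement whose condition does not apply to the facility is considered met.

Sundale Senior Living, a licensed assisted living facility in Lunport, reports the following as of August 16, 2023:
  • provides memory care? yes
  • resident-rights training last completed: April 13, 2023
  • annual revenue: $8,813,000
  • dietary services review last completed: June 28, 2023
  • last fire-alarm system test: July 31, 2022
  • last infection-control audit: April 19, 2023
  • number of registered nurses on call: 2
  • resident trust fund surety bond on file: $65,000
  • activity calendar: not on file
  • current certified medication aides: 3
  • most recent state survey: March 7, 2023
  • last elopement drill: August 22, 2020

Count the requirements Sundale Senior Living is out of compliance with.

8

1. state survey 162 days ago vs limit 180 → met
2. certified medication aides 3 ≥ 3 → met
3. elopement drill 1089 days ago vs limit 730 → not met
4. registered nurses on call 2 < 3 → not met
5. condition 'provides memory care' holds; infection-control audit 119 days ago vs limit 90 → not met
6. resident trust fund surety bond $65,000 < $80,000 → not met
7. fire-alarm system test 381 days ago vs limit 365 → not met
8. resident-rights training 125 days ago vs limit 120 → not met
9. activity calendar absent → not met
10. dietary services review 49 days ago vs limit 45 → not met
Not met: 8 of 10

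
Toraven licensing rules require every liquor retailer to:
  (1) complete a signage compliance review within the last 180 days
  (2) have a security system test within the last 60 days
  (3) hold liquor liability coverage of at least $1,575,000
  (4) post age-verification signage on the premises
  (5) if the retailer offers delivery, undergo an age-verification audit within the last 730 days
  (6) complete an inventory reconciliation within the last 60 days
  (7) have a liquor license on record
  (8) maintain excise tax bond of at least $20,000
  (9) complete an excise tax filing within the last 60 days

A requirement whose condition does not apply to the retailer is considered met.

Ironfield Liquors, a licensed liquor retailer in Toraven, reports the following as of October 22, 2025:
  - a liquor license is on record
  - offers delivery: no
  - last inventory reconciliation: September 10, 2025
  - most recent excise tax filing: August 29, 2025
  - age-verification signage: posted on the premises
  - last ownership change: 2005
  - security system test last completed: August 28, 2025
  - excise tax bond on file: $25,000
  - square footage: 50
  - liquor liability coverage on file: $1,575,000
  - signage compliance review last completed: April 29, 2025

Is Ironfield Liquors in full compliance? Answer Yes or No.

Yes

1. signage compliance review 176 days ago vs limit 180 → met
2. security system test 55 days ago vs limit 60 → met
3. liquor liability coverage $1,575,000 ≥ $1,575,000 → met
4. age-verification signage present → met
5. condition 'offers delivery' does not hold → requirement n/a → met
6. inventory reconciliation 42 days ago vs limit 60 → met
7. liquor license present → met
8. excise tax bond $25,000 ≥ $20,000 → met
9. excise tax filing 54 days ago vs limit 60 → met
All met.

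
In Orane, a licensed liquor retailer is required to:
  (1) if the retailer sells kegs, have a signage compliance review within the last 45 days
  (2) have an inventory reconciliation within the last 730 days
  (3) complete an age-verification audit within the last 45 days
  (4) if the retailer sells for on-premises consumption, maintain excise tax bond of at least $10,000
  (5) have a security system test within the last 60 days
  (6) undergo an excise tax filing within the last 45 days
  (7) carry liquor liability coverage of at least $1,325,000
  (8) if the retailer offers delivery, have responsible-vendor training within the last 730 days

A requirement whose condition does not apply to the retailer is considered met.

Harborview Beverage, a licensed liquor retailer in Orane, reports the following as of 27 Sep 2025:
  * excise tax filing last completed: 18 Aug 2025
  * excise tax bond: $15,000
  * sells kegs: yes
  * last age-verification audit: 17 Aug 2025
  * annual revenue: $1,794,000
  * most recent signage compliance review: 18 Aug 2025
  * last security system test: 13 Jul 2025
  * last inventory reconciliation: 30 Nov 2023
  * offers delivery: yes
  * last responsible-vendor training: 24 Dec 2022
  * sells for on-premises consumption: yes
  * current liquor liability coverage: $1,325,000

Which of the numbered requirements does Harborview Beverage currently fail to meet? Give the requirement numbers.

1. condition 'sells kegs' holds; signage compliance review 40 days ago vs limit 45 → met
2. inventory reconciliation 667 days ago vs limit 730 → met
3. age-verification audit 41 days ago vs limit 45 → met
4. condition 'sells for on-premises consumption' holds; excise tax bond $15,000 ≥ $10,000 → met
5. security system test 76 days ago vs limit 60 → not met
6. excise tax filing 40 days ago vs limit 45 → met
7. liquor liability coverage $1,325,000 ≥ $1,325,000 → met
8. condition 'offers delivery' holds; responsible-vendor training 1008 days ago vs limit 730 → not met
Not met: 5, 8

5, 8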